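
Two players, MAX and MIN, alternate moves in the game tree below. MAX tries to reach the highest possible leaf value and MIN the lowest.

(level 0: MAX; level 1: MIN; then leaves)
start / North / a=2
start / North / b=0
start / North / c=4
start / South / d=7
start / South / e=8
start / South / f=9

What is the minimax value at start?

7

North (MIN): min(2, 0, 4) = 0
South (MIN): min(7, 8, 9) = 7
start (MAX): max(0, 7) = 7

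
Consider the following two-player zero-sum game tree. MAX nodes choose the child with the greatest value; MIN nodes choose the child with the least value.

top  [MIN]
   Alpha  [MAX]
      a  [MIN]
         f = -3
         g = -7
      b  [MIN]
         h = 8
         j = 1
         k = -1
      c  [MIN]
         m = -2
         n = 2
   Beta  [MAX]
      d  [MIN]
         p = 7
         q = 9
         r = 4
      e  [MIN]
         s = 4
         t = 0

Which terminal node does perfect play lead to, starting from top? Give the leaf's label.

k

a (MIN): min(-3, -7) = -7
b (MIN): min(8, 1, -1) = -1
c (MIN): min(-2, 2) = -2
Alpha (MAX): max(-7, -1, -2) = -1
d (MIN): min(7, 9, 4) = 4
e (MIN): min(4, 0) = 0
Beta (MAX): max(4, 0) = 4
top (MIN): min(-1, 4) = -1
At top, MIN picks Alpha (lowest: -1).
At Alpha, MAX picks b (highest: -1).
At b, MIN picks k (lowest: -1).
Terminal value -1.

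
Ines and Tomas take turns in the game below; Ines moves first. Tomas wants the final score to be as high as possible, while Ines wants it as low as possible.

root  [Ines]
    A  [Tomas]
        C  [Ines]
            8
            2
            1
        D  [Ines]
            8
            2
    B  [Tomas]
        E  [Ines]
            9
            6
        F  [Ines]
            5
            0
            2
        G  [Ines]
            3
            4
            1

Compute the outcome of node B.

E (Ines): min(9, 6) = 6
F (Ines): min(5, 0, 2) = 0
G (Ines): min(3, 4, 1) = 1
B (Tomas): max(6, 0, 1) = 6

6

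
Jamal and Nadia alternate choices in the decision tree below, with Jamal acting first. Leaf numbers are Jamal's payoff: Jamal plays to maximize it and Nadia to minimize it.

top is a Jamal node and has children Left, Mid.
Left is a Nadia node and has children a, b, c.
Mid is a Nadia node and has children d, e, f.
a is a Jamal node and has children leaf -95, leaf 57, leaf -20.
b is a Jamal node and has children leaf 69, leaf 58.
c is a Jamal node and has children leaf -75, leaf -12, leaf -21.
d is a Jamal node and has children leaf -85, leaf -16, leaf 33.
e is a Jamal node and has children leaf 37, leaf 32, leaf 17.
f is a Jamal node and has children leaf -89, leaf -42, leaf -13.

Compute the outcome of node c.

-12

c (Jamal): max(-75, -12, -21) = -12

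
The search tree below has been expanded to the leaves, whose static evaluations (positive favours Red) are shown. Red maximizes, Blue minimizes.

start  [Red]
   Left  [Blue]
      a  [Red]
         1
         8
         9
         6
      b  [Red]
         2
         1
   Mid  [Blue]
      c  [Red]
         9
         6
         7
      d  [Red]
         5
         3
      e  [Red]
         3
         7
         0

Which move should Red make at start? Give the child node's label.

Mid

a (Red): max(1, 8, 9, 6) = 9
b (Red): max(2, 1) = 2
Left (Blue): min(9, 2) = 2
c (Red): max(9, 6, 7) = 9
d (Red): max(5, 3) = 5
e (Red): max(3, 7, 0) = 7
Mid (Blue): min(9, 5, 7) = 5
start (Red): max(2, 5) = 5
Red at start wants the highest of {Left=2, Mid=5}, so chooses Mid.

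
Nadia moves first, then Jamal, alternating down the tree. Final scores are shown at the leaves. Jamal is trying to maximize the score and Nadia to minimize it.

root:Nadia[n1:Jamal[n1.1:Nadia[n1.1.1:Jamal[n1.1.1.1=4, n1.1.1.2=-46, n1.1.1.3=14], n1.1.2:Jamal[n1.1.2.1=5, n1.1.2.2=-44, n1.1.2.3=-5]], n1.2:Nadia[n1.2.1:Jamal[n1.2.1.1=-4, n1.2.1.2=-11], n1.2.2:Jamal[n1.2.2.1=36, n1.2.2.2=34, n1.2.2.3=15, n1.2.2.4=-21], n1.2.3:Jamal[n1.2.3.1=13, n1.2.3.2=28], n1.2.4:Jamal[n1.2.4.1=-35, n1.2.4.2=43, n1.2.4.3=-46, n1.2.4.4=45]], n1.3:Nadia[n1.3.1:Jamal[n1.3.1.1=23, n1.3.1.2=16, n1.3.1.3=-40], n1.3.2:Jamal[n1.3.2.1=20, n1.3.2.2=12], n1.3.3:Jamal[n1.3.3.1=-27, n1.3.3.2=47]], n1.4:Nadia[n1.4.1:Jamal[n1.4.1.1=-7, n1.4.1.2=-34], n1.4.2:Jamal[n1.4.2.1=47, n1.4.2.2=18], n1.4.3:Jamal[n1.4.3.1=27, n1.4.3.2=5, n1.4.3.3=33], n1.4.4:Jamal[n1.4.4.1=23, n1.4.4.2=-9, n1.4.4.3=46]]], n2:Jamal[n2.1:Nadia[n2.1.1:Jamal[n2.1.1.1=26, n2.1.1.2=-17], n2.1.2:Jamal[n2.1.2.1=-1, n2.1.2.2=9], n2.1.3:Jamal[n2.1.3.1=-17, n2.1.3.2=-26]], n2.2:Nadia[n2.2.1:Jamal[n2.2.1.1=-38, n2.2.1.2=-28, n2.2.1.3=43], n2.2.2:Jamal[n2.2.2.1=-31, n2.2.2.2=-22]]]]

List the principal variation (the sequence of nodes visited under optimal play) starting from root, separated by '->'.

n1.1.1 (Jamal): max(4, -46, 14) = 14
n1.1.2 (Jamal): max(5, -44, -5) = 5
n1.1 (Nadia): min(14, 5) = 5
n1.2.1 (Jamal): max(-4, -11) = -4
n1.2.2 (Jamal): max(36, 34, 15, -21) = 36
n1.2.3 (Jamal): max(13, 28) = 28
n1.2.4 (Jamal): max(-35, 43, -46, 45) = 45
n1.2 (Nadia): min(-4, 36, 28, 45) = -4
n1.3.1 (Jamal): max(23, 16, -40) = 23
n1.3.2 (Jamal): max(20, 12) = 20
n1.3.3 (Jamal): max(-27, 47) = 47
n1.3 (Nadia): min(23, 20, 47) = 20
n1.4.1 (Jamal): max(-7, -34) = -7
n1.4.2 (Jamal): max(47, 18) = 47
n1.4.3 (Jamal): max(27, 5, 33) = 33
n1.4.4 (Jamal): max(23, -9, 46) = 46
n1.4 (Nadia): min(-7, 47, 33, 46) = -7
n1 (Jamal): max(5, -4, 20, -7) = 20
n2.1.1 (Jamal): max(26, -17) = 26
n2.1.2 (Jamal): max(-1, 9) = 9
n2.1.3 (Jamal): max(-17, -26) = -17
n2.1 (Nadia): min(26, 9, -17) = -17
n2.2.1 (Jamal): max(-38, -28, 43) = 43
n2.2.2 (Jamal): max(-31, -22) = -22
n2.2 (Nadia): min(43, -22) = -22
n2 (Jamal): max(-17, -22) = -17
root (Nadia): min(20, -17) = -17
At root, Nadia picks n2 (lowest: -17).
At n2, Jamal picks n2.1 (highest: -17).
At n2.1, Nadia picks n2.1.3 (lowest: -17).
At n2.1.3, Jamal picks n2.1.3.1 (highest: -17).
Terminal value -17.

root -> n2 -> n2.1 -> n2.1.3 -> n2.1.3.1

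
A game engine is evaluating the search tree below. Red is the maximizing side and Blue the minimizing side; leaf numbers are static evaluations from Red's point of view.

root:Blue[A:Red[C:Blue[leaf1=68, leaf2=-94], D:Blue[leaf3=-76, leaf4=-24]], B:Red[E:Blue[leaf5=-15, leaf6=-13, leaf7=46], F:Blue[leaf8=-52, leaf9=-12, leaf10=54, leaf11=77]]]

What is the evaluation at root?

C (Blue): min(68, -94) = -94
D (Blue): min(-76, -24) = -76
A (Red): max(-94, -76) = -76
E (Blue): min(-15, -13, 46) = -15
F (Blue): min(-52, -12, 54, 77) = -52
B (Red): max(-15, -52) = -15
root (Blue): min(-76, -15) = -76

-76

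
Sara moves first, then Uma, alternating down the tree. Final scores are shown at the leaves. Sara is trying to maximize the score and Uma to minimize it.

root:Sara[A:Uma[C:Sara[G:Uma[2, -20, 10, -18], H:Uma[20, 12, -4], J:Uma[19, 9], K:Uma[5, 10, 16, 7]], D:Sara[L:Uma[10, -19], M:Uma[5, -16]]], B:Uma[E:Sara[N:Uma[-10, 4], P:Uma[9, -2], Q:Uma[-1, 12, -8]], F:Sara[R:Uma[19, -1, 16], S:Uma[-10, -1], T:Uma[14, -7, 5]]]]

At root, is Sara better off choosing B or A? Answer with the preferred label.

N (Uma): min(-10, 4) = -10
P (Uma): min(9, -2) = -2
Q (Uma): min(-1, 12, -8) = -8
E (Sara): max(-10, -2, -8) = -2
R (Uma): min(19, -1, 16) = -1
S (Uma): min(-10, -1) = -10
T (Uma): min(14, -7, 5) = -7
F (Sara): max(-1, -10, -7) = -1
B (Uma): min(-2, -1) = -2
G (Uma): min(2, -20, 10, -18) = -20
H (Uma): min(20, 12, -4) = -4
J (Uma): min(19, 9) = 9
K (Uma): min(5, 10, 16, 7) = 5
C (Sara): max(-20, -4, 9, 5) = 9
L (Uma): min(10, -19) = -19
M (Uma): min(5, -16) = -16
D (Sara): max(-19, -16) = -16
A (Uma): min(9, -16) = -16
Sara prefers the higher value; B=-2, A=-16. B is better since -2 > -16.

B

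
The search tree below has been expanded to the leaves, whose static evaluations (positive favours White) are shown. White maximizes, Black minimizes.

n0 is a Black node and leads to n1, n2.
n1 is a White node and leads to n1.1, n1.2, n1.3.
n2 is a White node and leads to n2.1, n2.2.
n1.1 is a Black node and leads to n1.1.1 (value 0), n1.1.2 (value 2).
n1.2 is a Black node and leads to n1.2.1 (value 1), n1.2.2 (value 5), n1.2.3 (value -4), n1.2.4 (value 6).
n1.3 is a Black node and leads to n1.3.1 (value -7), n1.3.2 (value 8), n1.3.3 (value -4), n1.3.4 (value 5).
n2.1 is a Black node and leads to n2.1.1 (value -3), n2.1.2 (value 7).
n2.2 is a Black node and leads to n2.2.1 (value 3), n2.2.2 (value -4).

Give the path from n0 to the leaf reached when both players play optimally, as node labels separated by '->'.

n1.1 (Black): min(0, 2) = 0
n1.2 (Black): min(1, 5, -4, 6) = -4
n1.3 (Black): min(-7, 8, -4, 5) = -7
n1 (White): max(0, -4, -7) = 0
n2.1 (Black): min(-3, 7) = -3
n2.2 (Black): min(3, -4) = -4
n2 (White): max(-3, -4) = -3
n0 (Black): min(0, -3) = -3
At n0, Black picks n2 (lowest: -3).
At n2, White picks n2.1 (highest: -3).
At n2.1, Black picks n2.1.1 (lowest: -3).
Terminal value -3.

n0 -> n2 -> n2.1 -> n2.1.1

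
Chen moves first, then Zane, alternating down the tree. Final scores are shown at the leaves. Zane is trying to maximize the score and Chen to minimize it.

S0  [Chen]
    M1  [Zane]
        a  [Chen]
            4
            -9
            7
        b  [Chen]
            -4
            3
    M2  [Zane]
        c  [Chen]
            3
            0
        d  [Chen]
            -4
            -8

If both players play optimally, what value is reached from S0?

-4

a (Chen): min(4, -9, 7) = -9
b (Chen): min(-4, 3) = -4
M1 (Zane): max(-9, -4) = -4
c (Chen): min(3, 0) = 0
d (Chen): min(-4, -8) = -8
M2 (Zane): max(0, -8) = 0
S0 (Chen): min(-4, 0) = -4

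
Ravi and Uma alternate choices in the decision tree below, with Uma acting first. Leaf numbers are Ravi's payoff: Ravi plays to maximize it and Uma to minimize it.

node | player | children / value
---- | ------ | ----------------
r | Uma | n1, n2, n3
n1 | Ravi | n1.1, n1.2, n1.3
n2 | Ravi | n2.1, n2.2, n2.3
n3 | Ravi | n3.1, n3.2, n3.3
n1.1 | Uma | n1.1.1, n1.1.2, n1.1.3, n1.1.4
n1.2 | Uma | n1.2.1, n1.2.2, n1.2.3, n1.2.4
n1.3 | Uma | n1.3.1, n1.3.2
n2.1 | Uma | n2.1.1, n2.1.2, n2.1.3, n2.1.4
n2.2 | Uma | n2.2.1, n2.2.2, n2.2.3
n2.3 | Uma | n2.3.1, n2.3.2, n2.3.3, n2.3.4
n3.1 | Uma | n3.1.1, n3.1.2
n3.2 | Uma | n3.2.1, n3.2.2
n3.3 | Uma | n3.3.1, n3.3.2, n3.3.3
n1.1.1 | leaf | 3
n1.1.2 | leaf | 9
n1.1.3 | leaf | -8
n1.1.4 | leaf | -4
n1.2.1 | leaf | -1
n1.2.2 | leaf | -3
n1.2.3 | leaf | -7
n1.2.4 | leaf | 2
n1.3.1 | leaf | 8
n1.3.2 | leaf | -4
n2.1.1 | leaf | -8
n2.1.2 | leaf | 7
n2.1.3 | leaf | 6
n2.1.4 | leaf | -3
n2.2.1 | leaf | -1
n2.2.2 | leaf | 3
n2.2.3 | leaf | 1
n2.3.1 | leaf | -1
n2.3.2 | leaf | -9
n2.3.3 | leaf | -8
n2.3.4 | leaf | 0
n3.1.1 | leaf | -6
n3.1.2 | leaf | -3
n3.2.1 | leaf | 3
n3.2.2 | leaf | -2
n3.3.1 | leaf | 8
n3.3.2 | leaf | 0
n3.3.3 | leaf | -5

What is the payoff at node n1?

-4

n1.1 (Uma): min(3, 9, -8, -4) = -8
n1.2 (Uma): min(-1, -3, -7, 2) = -7
n1.3 (Uma): min(8, -4) = -4
n1 (Ravi): max(-8, -7, -4) = -4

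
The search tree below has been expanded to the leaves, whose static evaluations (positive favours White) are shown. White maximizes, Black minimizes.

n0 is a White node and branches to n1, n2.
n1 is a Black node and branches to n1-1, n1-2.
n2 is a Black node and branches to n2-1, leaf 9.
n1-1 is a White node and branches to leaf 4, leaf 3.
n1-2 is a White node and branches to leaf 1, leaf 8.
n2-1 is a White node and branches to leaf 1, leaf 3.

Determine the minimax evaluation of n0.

n1-1 (White): max(4, 3) = 4
n1-2 (White): max(1, 8) = 8
n1 (Black): min(4, 8) = 4
n2-1 (White): max(1, 3) = 3
n2 (Black): min(3, 9) = 3
n0 (White): max(4, 3) = 4

4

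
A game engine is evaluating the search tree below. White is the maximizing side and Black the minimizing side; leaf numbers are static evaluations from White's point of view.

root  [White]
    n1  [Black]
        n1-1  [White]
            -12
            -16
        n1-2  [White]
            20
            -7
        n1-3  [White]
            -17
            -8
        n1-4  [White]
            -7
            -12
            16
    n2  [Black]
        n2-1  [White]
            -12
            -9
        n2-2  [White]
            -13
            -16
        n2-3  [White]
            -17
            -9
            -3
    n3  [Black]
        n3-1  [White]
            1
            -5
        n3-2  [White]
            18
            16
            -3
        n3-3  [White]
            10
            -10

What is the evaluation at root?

n1-1 (White): max(-12, -16) = -12
n1-2 (White): max(20, -7) = 20
n1-3 (White): max(-17, -8) = -8
n1-4 (White): max(-7, -12, 16) = 16
n1 (Black): min(-12, 20, -8, 16) = -12
n2-1 (White): max(-12, -9) = -9
n2-2 (White): max(-13, -16) = -13
n2-3 (White): max(-17, -9, -3) = -3
n2 (Black): min(-9, -13, -3) = -13
n3-1 (White): max(1, -5) = 1
n3-2 (White): max(18, 16, -3) = 18
n3-3 (White): max(10, -10) = 10
n3 (Black): min(1, 18, 10) = 1
root (White): max(-12, -13, 1) = 1

1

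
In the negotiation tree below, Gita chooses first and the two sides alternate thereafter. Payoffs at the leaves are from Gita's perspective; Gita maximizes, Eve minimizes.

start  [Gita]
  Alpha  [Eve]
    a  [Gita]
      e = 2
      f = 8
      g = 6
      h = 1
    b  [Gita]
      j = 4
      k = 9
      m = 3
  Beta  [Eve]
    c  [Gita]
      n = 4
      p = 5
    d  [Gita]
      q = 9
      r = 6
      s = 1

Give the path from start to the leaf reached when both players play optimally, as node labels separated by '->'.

start -> Alpha -> a -> f

a (Gita): max(2, 8, 6, 1) = 8
b (Gita): max(4, 9, 3) = 9
Alpha (Eve): min(8, 9) = 8
c (Gita): max(4, 5) = 5
d (Gita): max(9, 6, 1) = 9
Beta (Eve): min(5, 9) = 5
start (Gita): max(8, 5) = 8
At start, Gita picks Alpha (highest: 8).
At Alpha, Eve picks a (lowest: 8).
At a, Gita picks f (highest: 8).
Terminal value 8.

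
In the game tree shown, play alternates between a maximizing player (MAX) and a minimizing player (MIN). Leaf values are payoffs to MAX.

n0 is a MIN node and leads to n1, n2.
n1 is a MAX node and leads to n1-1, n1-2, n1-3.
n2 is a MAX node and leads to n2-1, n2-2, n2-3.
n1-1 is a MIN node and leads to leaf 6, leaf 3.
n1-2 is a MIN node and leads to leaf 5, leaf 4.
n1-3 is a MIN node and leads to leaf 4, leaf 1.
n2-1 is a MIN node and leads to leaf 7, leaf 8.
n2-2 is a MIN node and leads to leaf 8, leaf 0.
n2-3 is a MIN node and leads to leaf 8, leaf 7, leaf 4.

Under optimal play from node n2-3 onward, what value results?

4

n2-3 (MIN): min(8, 7, 4) = 4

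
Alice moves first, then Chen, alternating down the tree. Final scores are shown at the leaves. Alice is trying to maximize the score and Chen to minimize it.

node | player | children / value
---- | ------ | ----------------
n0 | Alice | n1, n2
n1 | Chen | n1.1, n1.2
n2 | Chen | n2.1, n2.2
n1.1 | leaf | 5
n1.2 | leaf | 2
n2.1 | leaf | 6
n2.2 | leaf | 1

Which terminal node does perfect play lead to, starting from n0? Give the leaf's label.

n1.2

n1 (Chen): min(5, 2) = 2
n2 (Chen): min(6, 1) = 1
n0 (Alice): max(2, 1) = 2
At n0, Alice picks n1 (highest: 2).
At n1, Chen picks n1.2 (lowest: 2).
Terminal value 2.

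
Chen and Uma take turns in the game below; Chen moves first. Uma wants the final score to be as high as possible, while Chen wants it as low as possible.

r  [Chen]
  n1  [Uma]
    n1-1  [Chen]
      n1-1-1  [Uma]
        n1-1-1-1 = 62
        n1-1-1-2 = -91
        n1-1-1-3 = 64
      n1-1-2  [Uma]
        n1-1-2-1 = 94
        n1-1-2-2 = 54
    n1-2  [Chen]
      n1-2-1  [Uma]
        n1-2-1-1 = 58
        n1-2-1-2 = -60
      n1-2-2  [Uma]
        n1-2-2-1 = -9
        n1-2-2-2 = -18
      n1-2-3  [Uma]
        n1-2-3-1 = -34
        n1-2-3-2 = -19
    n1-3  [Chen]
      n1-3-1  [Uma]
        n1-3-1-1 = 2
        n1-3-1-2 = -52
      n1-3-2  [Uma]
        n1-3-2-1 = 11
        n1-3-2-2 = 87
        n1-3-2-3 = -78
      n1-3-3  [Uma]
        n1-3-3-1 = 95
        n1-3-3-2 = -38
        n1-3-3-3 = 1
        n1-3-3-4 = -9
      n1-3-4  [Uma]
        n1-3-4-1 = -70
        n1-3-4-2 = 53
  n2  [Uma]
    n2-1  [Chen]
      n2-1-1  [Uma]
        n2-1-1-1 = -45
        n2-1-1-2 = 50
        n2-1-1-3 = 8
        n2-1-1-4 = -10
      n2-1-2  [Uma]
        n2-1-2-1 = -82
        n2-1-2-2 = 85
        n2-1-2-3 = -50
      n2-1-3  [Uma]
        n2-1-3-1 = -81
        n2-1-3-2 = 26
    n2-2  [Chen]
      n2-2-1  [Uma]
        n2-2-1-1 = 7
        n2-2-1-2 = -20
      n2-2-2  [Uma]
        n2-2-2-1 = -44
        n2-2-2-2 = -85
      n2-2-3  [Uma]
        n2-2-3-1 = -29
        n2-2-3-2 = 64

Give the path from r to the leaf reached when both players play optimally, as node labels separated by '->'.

n1-1-1 (Uma): max(62, -91, 64) = 64
n1-1-2 (Uma): max(94, 54) = 94
n1-1 (Chen): min(64, 94) = 64
n1-2-1 (Uma): max(58, -60) = 58
n1-2-2 (Uma): max(-9, -18) = -9
n1-2-3 (Uma): max(-34, -19) = -19
n1-2 (Chen): min(58, -9, -19) = -19
n1-3-1 (Uma): max(2, -52) = 2
n1-3-2 (Uma): max(11, 87, -78) = 87
n1-3-3 (Uma): max(95, -38, 1, -9) = 95
n1-3-4 (Uma): max(-70, 53) = 53
n1-3 (Chen): min(2, 87, 95, 53) = 2
n1 (Uma): max(64, -19, 2) = 64
n2-1-1 (Uma): max(-45, 50, 8, -10) = 50
n2-1-2 (Uma): max(-82, 85, -50) = 85
n2-1-3 (Uma): max(-81, 26) = 26
n2-1 (Chen): min(50, 85, 26) = 26
n2-2-1 (Uma): max(7, -20) = 7
n2-2-2 (Uma): max(-44, -85) = -44
n2-2-3 (Uma): max(-29, 64) = 64
n2-2 (Chen): min(7, -44, 64) = -44
n2 (Uma): max(26, -44) = 26
r (Chen): min(64, 26) = 26
At r, Chen picks n2 (lowest: 26).
At n2, Uma picks n2-1 (highest: 26).
At n2-1, Chen picks n2-1-3 (lowest: 26).
At n2-1-3, Uma picks n2-1-3-2 (highest: 26).
Terminal value 26.

r -> n2 -> n2-1 -> n2-1-3 -> n2-1-3-2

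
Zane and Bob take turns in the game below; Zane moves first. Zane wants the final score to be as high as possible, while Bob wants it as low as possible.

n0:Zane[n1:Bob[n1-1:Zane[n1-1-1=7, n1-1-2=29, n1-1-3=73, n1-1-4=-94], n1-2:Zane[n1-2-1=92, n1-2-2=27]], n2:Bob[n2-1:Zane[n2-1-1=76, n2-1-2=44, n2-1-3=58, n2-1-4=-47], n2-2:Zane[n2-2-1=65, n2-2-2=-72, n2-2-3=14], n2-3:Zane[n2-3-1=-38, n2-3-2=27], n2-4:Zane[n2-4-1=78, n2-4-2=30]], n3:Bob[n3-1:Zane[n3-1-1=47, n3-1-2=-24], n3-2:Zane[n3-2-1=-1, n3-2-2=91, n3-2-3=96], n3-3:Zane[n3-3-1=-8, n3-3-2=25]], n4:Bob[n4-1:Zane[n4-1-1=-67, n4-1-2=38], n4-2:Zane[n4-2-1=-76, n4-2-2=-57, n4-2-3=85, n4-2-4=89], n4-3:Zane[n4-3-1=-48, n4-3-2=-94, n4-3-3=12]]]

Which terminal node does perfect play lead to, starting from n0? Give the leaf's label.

n1-1-3

n1-1 (Zane): max(7, 29, 73, -94) = 73
n1-2 (Zane): max(92, 27) = 92
n1 (Bob): min(73, 92) = 73
n2-1 (Zane): max(76, 44, 58, -47) = 76
n2-2 (Zane): max(65, -72, 14) = 65
n2-3 (Zane): max(-38, 27) = 27
n2-4 (Zane): max(78, 30) = 78
n2 (Bob): min(76, 65, 27, 78) = 27
n3-1 (Zane): max(47, -24) = 47
n3-2 (Zane): max(-1, 91, 96) = 96
n3-3 (Zane): max(-8, 25) = 25
n3 (Bob): min(47, 96, 25) = 25
n4-1 (Zane): max(-67, 38) = 38
n4-2 (Zane): max(-76, -57, 85, 89) = 89
n4-3 (Zane): max(-48, -94, 12) = 12
n4 (Bob): min(38, 89, 12) = 12
n0 (Zane): max(73, 27, 25, 12) = 73
At n0, Zane picks n1 (highest: 73).
At n1, Bob picks n1-1 (lowest: 73).
At n1-1, Zane picks n1-1-3 (highest: 73).
Terminal value 73.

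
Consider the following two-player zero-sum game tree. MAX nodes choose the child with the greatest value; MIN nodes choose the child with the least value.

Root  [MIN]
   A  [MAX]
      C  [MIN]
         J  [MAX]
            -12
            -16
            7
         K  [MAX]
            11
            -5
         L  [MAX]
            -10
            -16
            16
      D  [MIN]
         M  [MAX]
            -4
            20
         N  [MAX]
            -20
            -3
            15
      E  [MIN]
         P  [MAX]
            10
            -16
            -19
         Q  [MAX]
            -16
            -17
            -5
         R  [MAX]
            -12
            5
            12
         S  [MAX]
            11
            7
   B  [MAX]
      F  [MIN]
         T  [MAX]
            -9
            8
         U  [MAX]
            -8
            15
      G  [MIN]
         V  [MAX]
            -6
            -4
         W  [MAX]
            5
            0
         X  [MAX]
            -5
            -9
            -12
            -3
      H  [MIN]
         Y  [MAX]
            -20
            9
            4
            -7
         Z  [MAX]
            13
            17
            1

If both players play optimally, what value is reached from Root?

J (MAX): max(-12, -16, 7) = 7
K (MAX): max(11, -5) = 11
L (MAX): max(-10, -16, 16) = 16
C (MIN): min(7, 11, 16) = 7
M (MAX): max(-4, 20) = 20
N (MAX): max(-20, -3, 15) = 15
D (MIN): min(20, 15) = 15
P (MAX): max(10, -16, -19) = 10
Q (MAX): max(-16, -17, -5) = -5
R (MAX): max(-12, 5, 12) = 12
S (MAX): max(11, 7) = 11
E (MIN): min(10, -5, 12, 11) = -5
A (MAX): max(7, 15, -5) = 15
T (MAX): max(-9, 8) = 8
U (MAX): max(-8, 15) = 15
F (MIN): min(8, 15) = 8
V (MAX): max(-6, -4) = -4
W (MAX): max(5, 0) = 5
X (MAX): max(-5, -9, -12, -3) = -3
G (MIN): min(-4, 5, -3) = -4
Y (MAX): max(-20, 9, 4, -7) = 9
Z (MAX): max(13, 17, 1) = 17
H (MIN): min(9, 17) = 9
B (MAX): max(8, -4, 9) = 9
Root (MIN): min(15, 9) = 9

9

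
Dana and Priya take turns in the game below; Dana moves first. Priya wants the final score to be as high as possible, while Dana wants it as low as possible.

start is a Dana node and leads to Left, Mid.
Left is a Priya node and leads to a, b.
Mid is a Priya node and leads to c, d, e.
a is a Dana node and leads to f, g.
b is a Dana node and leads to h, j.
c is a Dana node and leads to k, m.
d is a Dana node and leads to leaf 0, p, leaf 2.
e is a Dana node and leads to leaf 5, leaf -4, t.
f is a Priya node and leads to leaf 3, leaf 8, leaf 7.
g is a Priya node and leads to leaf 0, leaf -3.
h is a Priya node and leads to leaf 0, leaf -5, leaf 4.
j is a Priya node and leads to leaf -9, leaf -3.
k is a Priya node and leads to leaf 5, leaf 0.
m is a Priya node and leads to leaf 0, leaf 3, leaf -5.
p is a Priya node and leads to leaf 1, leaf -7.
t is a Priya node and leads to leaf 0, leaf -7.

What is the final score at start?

0

f (Priya): max(3, 8, 7) = 8
g (Priya): max(0, -3) = 0
a (Dana): min(8, 0) = 0
h (Priya): max(0, -5, 4) = 4
j (Priya): max(-9, -3) = -3
b (Dana): min(4, -3) = -3
Left (Priya): max(0, -3) = 0
k (Priya): max(5, 0) = 5
m (Priya): max(0, 3, -5) = 3
c (Dana): min(5, 3) = 3
p (Priya): max(1, -7) = 1
d (Dana): min(0, 1, 2) = 0
t (Priya): max(0, -7) = 0
e (Dana): min(5, -4, 0) = -4
Mid (Priya): max(3, 0, -4) = 3
start (Dana): min(0, 3) = 0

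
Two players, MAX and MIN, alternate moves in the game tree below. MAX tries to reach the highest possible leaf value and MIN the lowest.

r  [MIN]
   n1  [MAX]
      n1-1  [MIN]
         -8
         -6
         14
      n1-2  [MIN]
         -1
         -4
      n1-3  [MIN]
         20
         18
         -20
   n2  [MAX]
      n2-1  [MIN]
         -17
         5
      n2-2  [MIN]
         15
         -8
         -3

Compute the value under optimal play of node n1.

n1-1 (MIN): min(-8, -6, 14) = -8
n1-2 (MIN): min(-1, -4) = -4
n1-3 (MIN): min(20, 18, -20) = -20
n1 (MAX): max(-8, -4, -20) = -4

-4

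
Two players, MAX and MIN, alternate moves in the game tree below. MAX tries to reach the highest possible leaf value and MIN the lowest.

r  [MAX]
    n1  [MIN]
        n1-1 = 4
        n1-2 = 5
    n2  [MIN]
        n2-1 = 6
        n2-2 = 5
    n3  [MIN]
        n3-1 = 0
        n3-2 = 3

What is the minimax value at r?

5

n1 (MIN): min(4, 5) = 4
n2 (MIN): min(6, 5) = 5
n3 (MIN): min(0, 3) = 0
r (MAX): max(4, 5, 0) = 5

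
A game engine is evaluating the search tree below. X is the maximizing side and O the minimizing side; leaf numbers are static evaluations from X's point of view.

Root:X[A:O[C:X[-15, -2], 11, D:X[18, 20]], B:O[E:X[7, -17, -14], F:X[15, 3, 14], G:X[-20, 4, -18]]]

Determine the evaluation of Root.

C (X): max(-15, -2) = -2
D (X): max(18, 20) = 20
A (O): min(-2, 11, 20) = -2
E (X): max(7, -17, -14) = 7
F (X): max(15, 3, 14) = 15
G (X): max(-20, 4, -18) = 4
B (O): min(7, 15, 4) = 4
Root (X): max(-2, 4) = 4

4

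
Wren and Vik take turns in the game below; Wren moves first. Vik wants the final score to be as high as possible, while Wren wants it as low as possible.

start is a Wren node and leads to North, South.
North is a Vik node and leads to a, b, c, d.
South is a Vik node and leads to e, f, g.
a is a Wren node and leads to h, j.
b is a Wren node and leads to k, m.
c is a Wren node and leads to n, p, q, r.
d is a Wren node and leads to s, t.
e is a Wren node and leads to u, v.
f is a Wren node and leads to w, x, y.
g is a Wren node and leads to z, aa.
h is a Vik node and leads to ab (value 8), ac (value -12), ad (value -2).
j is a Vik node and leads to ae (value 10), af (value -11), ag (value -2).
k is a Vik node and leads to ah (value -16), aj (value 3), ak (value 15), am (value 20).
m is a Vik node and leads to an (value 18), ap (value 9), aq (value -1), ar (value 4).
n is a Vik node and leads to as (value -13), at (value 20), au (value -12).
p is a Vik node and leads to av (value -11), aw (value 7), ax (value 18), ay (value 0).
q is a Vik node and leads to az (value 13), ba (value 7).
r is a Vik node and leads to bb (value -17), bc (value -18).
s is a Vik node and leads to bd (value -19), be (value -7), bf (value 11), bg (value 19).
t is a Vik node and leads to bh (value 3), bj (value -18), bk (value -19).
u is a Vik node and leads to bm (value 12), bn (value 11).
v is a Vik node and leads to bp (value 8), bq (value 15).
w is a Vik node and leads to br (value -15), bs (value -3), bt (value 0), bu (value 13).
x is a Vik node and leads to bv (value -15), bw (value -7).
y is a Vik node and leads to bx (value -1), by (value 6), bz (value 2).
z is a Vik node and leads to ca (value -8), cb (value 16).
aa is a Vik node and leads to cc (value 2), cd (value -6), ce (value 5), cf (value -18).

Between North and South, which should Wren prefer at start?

h (Vik): max(8, -12, -2) = 8
j (Vik): max(10, -11, -2) = 10
a (Wren): min(8, 10) = 8
k (Vik): max(-16, 3, 15, 20) = 20
m (Vik): max(18, 9, -1, 4) = 18
b (Wren): min(20, 18) = 18
n (Vik): max(-13, 20, -12) = 20
p (Vik): max(-11, 7, 18, 0) = 18
q (Vik): max(13, 7) = 13
r (Vik): max(-17, -18) = -17
c (Wren): min(20, 18, 13, -17) = -17
s (Vik): max(-19, -7, 11, 19) = 19
t (Vik): max(3, -18, -19) = 3
d (Wren): min(19, 3) = 3
North (Vik): max(8, 18, -17, 3) = 18
u (Vik): max(12, 11) = 12
v (Vik): max(8, 15) = 15
e (Wren): min(12, 15) = 12
w (Vik): max(-15, -3, 0, 13) = 13
x (Vik): max(-15, -7) = -7
y (Vik): max(-1, 6, 2) = 6
f (Wren): min(13, -7, 6) = -7
z (Vik): max(-8, 16) = 16
aa (Vik): max(2, -6, 5, -18) = 5
g (Wren): min(16, 5) = 5
South (Vik): max(12, -7, 5) = 12
Wren prefers the lower value; North=18, South=12. South is better since 12 < 18.

South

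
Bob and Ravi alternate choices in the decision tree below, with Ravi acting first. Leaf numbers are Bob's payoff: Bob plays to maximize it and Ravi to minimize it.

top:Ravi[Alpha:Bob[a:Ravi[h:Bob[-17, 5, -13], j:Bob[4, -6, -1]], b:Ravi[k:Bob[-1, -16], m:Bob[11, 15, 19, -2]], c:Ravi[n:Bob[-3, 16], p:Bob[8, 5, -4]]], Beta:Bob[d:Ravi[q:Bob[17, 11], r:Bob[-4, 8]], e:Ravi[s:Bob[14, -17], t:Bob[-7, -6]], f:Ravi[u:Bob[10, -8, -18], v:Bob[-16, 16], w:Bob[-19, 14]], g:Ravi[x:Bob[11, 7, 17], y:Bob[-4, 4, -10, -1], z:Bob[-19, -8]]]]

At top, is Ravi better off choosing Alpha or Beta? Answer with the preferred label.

h (Bob): max(-17, 5, -13) = 5
j (Bob): max(4, -6, -1) = 4
a (Ravi): min(5, 4) = 4
k (Bob): max(-1, -16) = -1
m (Bob): max(11, 15, 19, -2) = 19
b (Ravi): min(-1, 19) = -1
n (Bob): max(-3, 16) = 16
p (Bob): max(8, 5, -4) = 8
c (Ravi): min(16, 8) = 8
Alpha (Bob): max(4, -1, 8) = 8
q (Bob): max(17, 11) = 17
r (Bob): max(-4, 8) = 8
d (Ravi): min(17, 8) = 8
s (Bob): max(14, -17) = 14
t (Bob): max(-7, -6) = -6
e (Ravi): min(14, -6) = -6
u (Bob): max(10, -8, -18) = 10
v (Bob): max(-16, 16) = 16
w (Bob): max(-19, 14) = 14
f (Ravi): min(10, 16, 14) = 10
x (Bob): max(11, 7, 17) = 17
y (Bob): max(-4, 4, -10, -1) = 4
z (Bob): max(-19, -8) = -8
g (Ravi): min(17, 4, -8) = -8
Beta (Bob): max(8, -6, 10, -8) = 10
Ravi prefers the lower value; Alpha=8, Beta=10. Alpha is better since 8 < 10.

Alpha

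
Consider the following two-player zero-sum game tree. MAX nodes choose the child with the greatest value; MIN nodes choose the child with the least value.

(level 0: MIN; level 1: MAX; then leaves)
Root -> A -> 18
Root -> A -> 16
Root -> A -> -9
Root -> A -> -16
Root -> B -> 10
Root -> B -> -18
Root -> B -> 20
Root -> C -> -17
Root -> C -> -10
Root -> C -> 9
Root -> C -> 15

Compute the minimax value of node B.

B (MAX): max(10, -18, 20) = 20

20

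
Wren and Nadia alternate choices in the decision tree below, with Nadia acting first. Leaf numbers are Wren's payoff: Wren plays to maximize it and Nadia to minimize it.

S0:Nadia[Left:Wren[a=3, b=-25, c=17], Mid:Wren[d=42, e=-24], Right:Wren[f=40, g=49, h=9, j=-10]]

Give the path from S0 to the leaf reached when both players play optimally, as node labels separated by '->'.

S0 -> Left -> c

Left (Wren): max(3, -25, 17) = 17
Mid (Wren): max(42, -24) = 42
Right (Wren): max(40, 49, 9, -10) = 49
S0 (Nadia): min(17, 42, 49) = 17
At S0, Nadia picks Left (lowest: 17).
At Left, Wren picks c (highest: 17).
Terminal value 17.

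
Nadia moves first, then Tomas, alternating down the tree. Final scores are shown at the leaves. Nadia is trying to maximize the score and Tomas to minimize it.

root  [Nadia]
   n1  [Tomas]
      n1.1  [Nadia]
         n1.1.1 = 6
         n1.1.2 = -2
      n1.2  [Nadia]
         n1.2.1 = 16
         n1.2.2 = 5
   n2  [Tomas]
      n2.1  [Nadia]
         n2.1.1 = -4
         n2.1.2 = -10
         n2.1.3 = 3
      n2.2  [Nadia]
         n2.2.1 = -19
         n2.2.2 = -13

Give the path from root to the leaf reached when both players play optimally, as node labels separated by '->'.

n1.1 (Nadia): max(6, -2) = 6
n1.2 (Nadia): max(16, 5) = 16
n1 (Tomas): min(6, 16) = 6
n2.1 (Nadia): max(-4, -10, 3) = 3
n2.2 (Nadia): max(-19, -13) = -13
n2 (Tomas): min(3, -13) = -13
root (Nadia): max(6, -13) = 6
At root, Nadia picks n1 (highest: 6).
At n1, Tomas picks n1.1 (lowest: 6).
At n1.1, Nadia picks n1.1.1 (highest: 6).
Terminal value 6.

root -> n1 -> n1.1 -> n1.1.1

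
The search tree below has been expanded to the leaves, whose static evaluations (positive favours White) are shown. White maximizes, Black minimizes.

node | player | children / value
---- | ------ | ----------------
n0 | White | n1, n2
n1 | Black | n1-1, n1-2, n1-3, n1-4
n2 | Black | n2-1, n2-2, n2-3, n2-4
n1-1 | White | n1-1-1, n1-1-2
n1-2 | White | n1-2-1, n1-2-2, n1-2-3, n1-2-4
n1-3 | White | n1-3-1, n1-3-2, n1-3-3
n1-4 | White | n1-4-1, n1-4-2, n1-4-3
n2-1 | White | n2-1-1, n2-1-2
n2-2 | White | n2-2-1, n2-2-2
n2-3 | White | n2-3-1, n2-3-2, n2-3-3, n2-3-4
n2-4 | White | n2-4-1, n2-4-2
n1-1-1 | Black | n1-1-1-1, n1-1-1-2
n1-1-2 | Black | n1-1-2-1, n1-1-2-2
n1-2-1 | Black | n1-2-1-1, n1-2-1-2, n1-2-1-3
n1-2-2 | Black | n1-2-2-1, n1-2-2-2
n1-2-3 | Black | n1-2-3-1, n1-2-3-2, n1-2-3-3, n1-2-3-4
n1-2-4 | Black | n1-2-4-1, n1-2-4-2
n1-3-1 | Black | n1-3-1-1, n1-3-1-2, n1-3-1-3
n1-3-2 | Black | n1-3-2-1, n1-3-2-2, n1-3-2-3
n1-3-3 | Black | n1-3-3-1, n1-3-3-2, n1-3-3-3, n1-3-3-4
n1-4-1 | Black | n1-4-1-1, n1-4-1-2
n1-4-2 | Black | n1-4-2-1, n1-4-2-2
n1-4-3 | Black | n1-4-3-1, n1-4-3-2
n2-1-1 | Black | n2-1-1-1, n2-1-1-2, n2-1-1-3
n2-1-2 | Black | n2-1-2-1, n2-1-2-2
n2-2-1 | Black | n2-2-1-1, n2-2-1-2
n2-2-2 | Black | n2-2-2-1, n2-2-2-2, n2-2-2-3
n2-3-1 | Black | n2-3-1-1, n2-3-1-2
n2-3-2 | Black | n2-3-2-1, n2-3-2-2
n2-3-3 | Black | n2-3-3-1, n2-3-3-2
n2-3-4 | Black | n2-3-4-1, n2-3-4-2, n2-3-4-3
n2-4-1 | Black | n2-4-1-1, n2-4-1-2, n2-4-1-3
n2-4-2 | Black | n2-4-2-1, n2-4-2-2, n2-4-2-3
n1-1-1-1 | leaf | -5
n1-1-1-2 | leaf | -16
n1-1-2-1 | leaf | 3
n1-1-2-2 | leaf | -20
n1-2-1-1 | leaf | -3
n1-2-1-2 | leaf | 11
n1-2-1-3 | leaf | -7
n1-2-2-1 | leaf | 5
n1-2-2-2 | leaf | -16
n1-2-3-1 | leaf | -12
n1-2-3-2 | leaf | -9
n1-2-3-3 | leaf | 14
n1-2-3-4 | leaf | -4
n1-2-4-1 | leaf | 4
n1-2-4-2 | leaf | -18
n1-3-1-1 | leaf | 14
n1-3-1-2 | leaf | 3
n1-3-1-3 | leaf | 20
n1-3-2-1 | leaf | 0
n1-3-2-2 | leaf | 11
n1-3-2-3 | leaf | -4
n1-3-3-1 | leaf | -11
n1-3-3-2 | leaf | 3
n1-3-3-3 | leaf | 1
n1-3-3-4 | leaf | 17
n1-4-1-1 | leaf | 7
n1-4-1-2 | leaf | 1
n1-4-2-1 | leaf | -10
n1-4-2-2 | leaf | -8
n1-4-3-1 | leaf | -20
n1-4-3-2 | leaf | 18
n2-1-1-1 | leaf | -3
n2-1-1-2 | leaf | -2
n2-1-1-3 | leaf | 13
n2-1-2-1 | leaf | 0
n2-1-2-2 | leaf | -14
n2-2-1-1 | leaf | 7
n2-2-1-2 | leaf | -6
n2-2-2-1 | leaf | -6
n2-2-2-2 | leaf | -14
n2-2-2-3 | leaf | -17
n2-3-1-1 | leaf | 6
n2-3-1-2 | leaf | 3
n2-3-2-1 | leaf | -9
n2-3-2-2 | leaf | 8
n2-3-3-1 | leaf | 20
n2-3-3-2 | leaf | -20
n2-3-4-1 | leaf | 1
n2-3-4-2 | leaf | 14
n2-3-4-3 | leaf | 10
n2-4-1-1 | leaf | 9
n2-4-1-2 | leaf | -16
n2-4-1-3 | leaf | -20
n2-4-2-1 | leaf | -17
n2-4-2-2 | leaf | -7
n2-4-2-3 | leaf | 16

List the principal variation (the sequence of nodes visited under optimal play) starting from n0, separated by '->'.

n0 -> n1 -> n1-1 -> n1-1-1 -> n1-1-1-2

n1-1-1 (Black): min(-5, -16) = -16
n1-1-2 (Black): min(3, -20) = -20
n1-1 (White): max(-16, -20) = -16
n1-2-1 (Black): min(-3, 11, -7) = -7
n1-2-2 (Black): min(5, -16) = -16
n1-2-3 (Black): min(-12, -9, 14, -4) = -12
n1-2-4 (Black): min(4, -18) = -18
n1-2 (White): max(-7, -16, -12, -18) = -7
n1-3-1 (Black): min(14, 3, 20) = 3
n1-3-2 (Black): min(0, 11, -4) = -4
n1-3-3 (Black): min(-11, 3, 1, 17) = -11
n1-3 (White): max(3, -4, -11) = 3
n1-4-1 (Black): min(7, 1) = 1
n1-4-2 (Black): min(-10, -8) = -10
n1-4-3 (Black): min(-20, 18) = -20
n1-4 (White): max(1, -10, -20) = 1
n1 (Black): min(-16, -7, 3, 1) = -16
n2-1-1 (Black): min(-3, -2, 13) = -3
n2-1-2 (Black): min(0, -14) = -14
n2-1 (White): max(-3, -14) = -3
n2-2-1 (Black): min(7, -6) = -6
n2-2-2 (Black): min(-6, -14, -17) = -17
n2-2 (White): max(-6, -17) = -6
n2-3-1 (Black): min(6, 3) = 3
n2-3-2 (Black): min(-9, 8) = -9
n2-3-3 (Black): min(20, -20) = -20
n2-3-4 (Black): min(1, 14, 10) = 1
n2-3 (White): max(3, -9, -20, 1) = 3
n2-4-1 (Black): min(9, -16, -20) = -20
n2-4-2 (Black): min(-17, -7, 16) = -17
n2-4 (White): max(-20, -17) = -17
n2 (Black): min(-3, -6, 3, -17) = -17
n0 (White): max(-16, -17) = -16
At n0, White picks n1 (highest: -16).
At n1, Black picks n1-1 (lowest: -16).
At n1-1, White picks n1-1-1 (highest: -16).
At n1-1-1, Black picks n1-1-1-2 (lowest: -16).
Terminal value -16.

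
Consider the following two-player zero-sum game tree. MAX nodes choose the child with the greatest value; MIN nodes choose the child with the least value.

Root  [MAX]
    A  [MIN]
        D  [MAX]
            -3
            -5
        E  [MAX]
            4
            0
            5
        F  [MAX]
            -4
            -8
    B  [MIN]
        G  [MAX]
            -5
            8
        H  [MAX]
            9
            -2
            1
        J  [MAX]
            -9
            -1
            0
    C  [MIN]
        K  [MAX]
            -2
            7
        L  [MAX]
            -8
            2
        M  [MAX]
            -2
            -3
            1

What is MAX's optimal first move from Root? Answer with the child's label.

C

D (MAX): max(-3, -5) = -3
E (MAX): max(4, 0, 5) = 5
F (MAX): max(-4, -8) = -4
A (MIN): min(-3, 5, -4) = -4
G (MAX): max(-5, 8) = 8
H (MAX): max(9, -2, 1) = 9
J (MAX): max(-9, -1, 0) = 0
B (MIN): min(8, 9, 0) = 0
K (MAX): max(-2, 7) = 7
L (MAX): max(-8, 2) = 2
M (MAX): max(-2, -3, 1) = 1
C (MIN): min(7, 2, 1) = 1
Root (MAX): max(-4, 0, 1) = 1
MAX at Root wants the highest of {A=-4, B=0, C=1}, so chooses C.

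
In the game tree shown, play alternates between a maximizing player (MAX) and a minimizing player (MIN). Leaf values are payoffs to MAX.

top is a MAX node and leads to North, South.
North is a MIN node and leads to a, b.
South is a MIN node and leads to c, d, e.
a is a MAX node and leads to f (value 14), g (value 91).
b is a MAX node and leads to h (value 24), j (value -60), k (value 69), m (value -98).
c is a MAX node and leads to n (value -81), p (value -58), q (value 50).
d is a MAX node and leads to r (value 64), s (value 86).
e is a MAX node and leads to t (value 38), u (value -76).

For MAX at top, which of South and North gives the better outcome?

North

c (MAX): max(-81, -58, 50) = 50
d (MAX): max(64, 86) = 86
e (MAX): max(38, -76) = 38
South (MIN): min(50, 86, 38) = 38
a (MAX): max(14, 91) = 91
b (MAX): max(24, -60, 69, -98) = 69
North (MIN): min(91, 69) = 69
MAX prefers the higher value; South=38, North=69. North is better since 69 > 38.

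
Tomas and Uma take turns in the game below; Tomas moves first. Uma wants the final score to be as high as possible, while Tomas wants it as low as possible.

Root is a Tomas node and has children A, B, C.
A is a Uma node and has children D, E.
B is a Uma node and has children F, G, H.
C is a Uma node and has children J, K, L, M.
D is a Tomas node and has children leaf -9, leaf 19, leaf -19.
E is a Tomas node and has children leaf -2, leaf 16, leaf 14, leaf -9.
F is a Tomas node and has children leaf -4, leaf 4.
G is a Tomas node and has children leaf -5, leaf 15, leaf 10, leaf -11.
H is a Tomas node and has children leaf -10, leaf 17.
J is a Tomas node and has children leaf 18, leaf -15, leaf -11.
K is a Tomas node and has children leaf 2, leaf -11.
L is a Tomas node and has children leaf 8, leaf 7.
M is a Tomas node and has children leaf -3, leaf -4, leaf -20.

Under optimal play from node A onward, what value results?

D (Tomas): min(-9, 19, -19) = -19
E (Tomas): min(-2, 16, 14, -9) = -9
A (Uma): max(-19, -9) = -9

-9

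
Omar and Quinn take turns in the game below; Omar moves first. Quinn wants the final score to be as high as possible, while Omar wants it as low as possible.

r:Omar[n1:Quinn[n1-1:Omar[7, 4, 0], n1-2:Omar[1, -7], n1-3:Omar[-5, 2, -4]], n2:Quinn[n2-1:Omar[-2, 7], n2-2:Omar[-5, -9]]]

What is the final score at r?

-2

n1-1 (Omar): min(7, 4, 0) = 0
n1-2 (Omar): min(1, -7) = -7
n1-3 (Omar): min(-5, 2, -4) = -5
n1 (Quinn): max(0, -7, -5) = 0
n2-1 (Omar): min(-2, 7) = -2
n2-2 (Omar): min(-5, -9) = -9
n2 (Quinn): max(-2, -9) = -2
r (Omar): min(0, -2) = -2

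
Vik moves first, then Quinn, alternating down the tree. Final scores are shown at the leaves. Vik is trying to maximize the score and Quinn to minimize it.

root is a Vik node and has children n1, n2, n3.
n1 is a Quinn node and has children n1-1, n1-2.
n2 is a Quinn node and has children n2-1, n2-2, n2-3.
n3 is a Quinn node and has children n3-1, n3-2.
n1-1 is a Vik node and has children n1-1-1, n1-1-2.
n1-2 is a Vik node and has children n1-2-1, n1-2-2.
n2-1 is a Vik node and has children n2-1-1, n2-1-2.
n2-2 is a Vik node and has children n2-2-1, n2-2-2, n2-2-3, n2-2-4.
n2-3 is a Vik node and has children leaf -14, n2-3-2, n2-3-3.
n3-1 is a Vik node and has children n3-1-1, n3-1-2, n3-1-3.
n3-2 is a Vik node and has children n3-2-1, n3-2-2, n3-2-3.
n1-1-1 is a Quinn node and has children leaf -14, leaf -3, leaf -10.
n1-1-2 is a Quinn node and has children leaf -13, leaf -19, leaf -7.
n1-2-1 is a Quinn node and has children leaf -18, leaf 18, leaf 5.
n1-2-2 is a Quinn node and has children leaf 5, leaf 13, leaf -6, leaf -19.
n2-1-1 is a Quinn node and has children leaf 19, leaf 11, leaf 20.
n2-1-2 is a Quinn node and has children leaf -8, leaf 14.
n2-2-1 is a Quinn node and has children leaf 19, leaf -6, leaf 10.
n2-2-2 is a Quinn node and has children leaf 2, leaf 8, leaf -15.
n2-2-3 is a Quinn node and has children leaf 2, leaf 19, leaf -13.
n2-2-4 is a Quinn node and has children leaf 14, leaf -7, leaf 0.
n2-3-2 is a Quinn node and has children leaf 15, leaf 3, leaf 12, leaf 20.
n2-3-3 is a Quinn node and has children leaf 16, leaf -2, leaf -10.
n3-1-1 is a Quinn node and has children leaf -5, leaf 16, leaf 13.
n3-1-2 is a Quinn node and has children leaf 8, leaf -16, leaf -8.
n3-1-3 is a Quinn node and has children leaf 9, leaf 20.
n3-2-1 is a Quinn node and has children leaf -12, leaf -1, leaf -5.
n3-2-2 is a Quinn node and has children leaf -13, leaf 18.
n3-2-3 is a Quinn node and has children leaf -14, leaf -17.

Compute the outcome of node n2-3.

3

n2-3-2 (Quinn): min(15, 3, 12, 20) = 3
n2-3-3 (Quinn): min(16, -2, -10) = -10
n2-3 (Vik): max(-14, 3, -10) = 3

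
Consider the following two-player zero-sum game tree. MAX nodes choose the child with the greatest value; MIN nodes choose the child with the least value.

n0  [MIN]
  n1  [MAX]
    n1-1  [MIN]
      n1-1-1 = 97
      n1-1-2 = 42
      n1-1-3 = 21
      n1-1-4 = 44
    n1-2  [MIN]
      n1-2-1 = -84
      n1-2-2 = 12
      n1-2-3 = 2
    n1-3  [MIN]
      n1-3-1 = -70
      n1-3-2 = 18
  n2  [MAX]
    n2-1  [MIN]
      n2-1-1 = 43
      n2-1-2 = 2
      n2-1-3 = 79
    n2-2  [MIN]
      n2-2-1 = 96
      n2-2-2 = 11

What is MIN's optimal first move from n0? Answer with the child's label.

n2

n1-1 (MIN): min(97, 42, 21, 44) = 21
n1-2 (MIN): min(-84, 12, 2) = -84
n1-3 (MIN): min(-70, 18) = -70
n1 (MAX): max(21, -84, -70) = 21
n2-1 (MIN): min(43, 2, 79) = 2
n2-2 (MIN): min(96, 11) = 11
n2 (MAX): max(2, 11) = 11
n0 (MIN): min(21, 11) = 11
MIN at n0 wants the lowest of {n1=21, n2=11}, so chooses n2.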